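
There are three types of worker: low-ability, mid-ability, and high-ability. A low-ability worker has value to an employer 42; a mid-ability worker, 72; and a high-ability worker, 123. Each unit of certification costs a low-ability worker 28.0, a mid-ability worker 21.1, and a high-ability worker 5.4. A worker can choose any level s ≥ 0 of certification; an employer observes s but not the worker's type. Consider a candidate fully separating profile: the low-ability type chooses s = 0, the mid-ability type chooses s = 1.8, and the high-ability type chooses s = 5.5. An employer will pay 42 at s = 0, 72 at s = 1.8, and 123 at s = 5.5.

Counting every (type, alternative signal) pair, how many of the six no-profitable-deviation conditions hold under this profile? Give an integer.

5

High-ability (own payoff 123 − 5.4×5.5 = 93.3): to s=0 gives 42 → no gain ✓; to s=1.8 gives 72 − 5.4×1.8 = 62.28 → no gain ✓.
Low-ability (own payoff 42): to s=1.8 gives 72 − 28.0×1.8 = 21.6 → no gain ✓; to s=5.5 gives 123 − 28.0×5.5 = -31 → no gain ✓.
Mid-ability (own payoff 72 − 21.1×1.8 = 34.02): to s=0 gives 42 → profitable ✗; to s=5.5 gives 123 − 21.1×5.5 = 6.95 → no gain ✓.
5 of the 6 constraints hold; not an equilibrium.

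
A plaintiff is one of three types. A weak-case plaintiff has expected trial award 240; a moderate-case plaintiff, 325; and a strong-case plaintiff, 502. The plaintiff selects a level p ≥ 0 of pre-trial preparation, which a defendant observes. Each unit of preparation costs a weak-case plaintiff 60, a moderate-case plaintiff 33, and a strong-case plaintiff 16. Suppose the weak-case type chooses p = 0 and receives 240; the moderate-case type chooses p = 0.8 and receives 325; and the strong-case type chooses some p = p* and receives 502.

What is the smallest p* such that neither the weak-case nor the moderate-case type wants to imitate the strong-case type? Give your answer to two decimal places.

6.16

Moderate-case type (on-path payoff 325 − 33×0.8 = 298.6) won't mimic when 298.6 ≥ 502 − 33·p*, i.e. p* ≥ 6.16.
Weak-case type (on-path payoff 240) won't mimic when 240 ≥ 502 − 60·p*, i.e. p* ≥ 4.37.
Both must hold, so p* = max(4.37, 6.16) = 6.16. The moderate-case type's constraint binds.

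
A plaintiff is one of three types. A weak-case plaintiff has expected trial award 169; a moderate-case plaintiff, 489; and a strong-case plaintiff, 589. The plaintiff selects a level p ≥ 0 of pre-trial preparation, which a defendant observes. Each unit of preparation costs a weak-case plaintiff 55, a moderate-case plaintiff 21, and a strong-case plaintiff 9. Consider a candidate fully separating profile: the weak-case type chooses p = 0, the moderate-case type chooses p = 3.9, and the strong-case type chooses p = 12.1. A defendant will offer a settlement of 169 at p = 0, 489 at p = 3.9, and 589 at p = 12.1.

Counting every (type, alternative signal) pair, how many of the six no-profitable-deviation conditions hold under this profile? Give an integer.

5

Moderate-case (own payoff 489 − 21×3.9 = 407.1): to p=0 gives 169 → no gain ✓; to p=12.1 gives 589 − 21×12.1 = 334.9 → no gain ✓.
Strong-case (own payoff 589 − 9×12.1 = 480.1): to p=0 gives 169 → no gain ✓; to p=3.9 gives 489 − 9×3.9 = 453.9 → no gain ✓.
Weak-case (own payoff 169): to p=3.9 gives 489 − 55×3.9 = 274.5 → profitable ✗; to p=12.1 gives 589 − 55×12.1 = -76.5 → no gain ✓.
5 of the 6 constraints hold; not an equilibrium.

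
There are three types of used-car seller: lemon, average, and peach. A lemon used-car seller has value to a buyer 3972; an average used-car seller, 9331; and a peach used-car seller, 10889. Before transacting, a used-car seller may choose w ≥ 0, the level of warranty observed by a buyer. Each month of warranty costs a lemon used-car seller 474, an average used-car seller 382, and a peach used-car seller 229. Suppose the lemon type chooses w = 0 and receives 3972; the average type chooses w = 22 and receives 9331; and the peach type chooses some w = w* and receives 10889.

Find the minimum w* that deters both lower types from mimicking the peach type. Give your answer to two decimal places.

Average type (on-path payoff 9331 − 382×22 = 927) won't mimic when 927 ≥ 10889 − 382·w*, i.e. w* ≥ 26.08.
Lemon type (on-path payoff 3972) won't mimic when 3972 ≥ 10889 − 474·w*, i.e. w* ≥ 14.59.
Both must hold, so w* = max(14.59, 26.08) = 26.08. The average type's constraint binds.

26.08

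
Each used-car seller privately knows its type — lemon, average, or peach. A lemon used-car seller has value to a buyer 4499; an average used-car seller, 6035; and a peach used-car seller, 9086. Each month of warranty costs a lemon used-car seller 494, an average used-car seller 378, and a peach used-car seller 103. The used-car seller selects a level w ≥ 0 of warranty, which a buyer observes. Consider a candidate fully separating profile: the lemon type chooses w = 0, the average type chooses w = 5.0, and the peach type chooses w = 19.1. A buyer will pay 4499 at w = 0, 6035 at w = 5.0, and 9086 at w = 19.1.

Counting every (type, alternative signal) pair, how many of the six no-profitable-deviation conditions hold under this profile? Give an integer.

Lemon (own payoff 4499): to w=5.0 gives 6035 − 494×5.0 = 3565 → no gain ✓; to w=19.1 gives 9086 − 494×19.1 = -349.4 → no gain ✓.
Peach (own payoff 9086 − 103×19.1 = 7118.7): to w=0 gives 4499 → no gain ✓; to w=5.0 gives 6035 − 103×5.0 = 5520 → no gain ✓.
Average (own payoff 6035 − 378×5.0 = 4145): to w=0 gives 4499 → profitable ✗; to w=19.1 gives 9086 − 378×19.1 = 1866.2 → no gain ✓.
5 of the 6 constraints hold; not an equilibrium.

5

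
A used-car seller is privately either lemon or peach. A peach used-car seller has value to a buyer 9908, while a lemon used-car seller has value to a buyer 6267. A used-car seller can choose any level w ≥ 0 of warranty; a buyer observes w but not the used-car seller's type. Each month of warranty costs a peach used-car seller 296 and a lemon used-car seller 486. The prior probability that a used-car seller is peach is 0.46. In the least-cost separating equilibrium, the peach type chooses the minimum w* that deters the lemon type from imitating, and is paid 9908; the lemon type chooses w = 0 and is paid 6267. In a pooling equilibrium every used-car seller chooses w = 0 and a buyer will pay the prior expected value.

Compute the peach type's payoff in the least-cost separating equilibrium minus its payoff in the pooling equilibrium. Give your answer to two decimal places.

-251.42

Least-cost separating signal: w* solves 6267 = 9908 − 486·w*, so w* = (9908 − 6267)/486 ≈ 7.4918.
Peach type's separating payoff: 9908 − 296 × w* = 9908 − 296 × (9908 − 6267)/486 = 9908 − 1077736/486 ≈ 7690.4362.
Pooling payoff: 0.46 × 9908 + 0.54 × 6267 = 7941.86.
Difference: 7690.4362 − 7941.86 = -251.4238, i.e. -251.42 to two decimal places.
The peach type would prefer the pooling outcome.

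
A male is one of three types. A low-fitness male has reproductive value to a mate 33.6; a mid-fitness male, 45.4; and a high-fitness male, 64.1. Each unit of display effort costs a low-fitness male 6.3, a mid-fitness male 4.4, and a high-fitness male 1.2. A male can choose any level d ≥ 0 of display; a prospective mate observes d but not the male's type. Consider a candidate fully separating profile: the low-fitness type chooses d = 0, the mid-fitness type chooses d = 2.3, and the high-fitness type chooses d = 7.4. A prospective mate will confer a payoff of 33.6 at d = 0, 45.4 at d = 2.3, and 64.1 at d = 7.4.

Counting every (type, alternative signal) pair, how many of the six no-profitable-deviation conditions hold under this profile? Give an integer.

Mid-fitness (own payoff 45.4 − 4.4×2.3 = 35.28): to d=0 gives 33.6 → no gain ✓; to d=7.4 gives 64.1 − 4.4×7.4 = 31.54 → no gain ✓.
Low-fitness (own payoff 33.6): to d=2.3 gives 45.4 − 6.3×2.3 = 30.91 → no gain ✓; to d=7.4 gives 64.1 − 6.3×7.4 = 17.48 → no gain ✓.
High-fitness (own payoff 64.1 − 1.2×7.4 = 55.22): to d=0 gives 33.6 → no gain ✓; to d=2.3 gives 45.4 − 1.2×2.3 = 42.64 → no gain ✓.
6 of the 6 constraints hold; this profile is a separating equilibrium.

6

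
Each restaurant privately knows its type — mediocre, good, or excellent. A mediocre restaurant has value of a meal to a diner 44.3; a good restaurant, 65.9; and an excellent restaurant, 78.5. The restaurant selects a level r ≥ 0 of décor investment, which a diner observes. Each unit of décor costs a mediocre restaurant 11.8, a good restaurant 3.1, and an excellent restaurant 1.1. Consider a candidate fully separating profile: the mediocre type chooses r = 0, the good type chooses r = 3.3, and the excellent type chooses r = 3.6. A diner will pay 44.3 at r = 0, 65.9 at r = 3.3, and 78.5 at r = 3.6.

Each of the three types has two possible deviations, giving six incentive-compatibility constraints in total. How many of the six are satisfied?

Excellent (own payoff 78.5 − 1.1×3.6 = 74.54): to r=0 gives 44.3 → no gain ✓; to r=3.3 gives 65.9 − 1.1×3.3 = 62.27 → no gain ✓.
Good (own payoff 65.9 − 3.1×3.3 = 55.67): to r=0 gives 44.3 → no gain ✓; to r=3.6 gives 78.5 − 3.1×3.6 = 67.34 → profitable ✗.
Mediocre (own payoff 44.3): to r=3.3 gives 65.9 − 11.8×3.3 = 26.96 → no gain ✓; to r=3.6 gives 78.5 − 11.8×3.6 = 36.02 → no gain ✓.
5 of the 6 constraints hold; not an equilibrium.

5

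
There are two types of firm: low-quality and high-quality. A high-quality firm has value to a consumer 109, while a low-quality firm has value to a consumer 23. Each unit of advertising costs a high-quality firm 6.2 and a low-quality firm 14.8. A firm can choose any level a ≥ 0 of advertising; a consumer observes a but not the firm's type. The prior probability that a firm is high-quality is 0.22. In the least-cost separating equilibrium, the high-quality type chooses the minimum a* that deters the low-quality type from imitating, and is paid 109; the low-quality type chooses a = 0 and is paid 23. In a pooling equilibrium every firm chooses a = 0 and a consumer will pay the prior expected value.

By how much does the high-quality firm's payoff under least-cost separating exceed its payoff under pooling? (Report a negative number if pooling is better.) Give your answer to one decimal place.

31.1

Least-cost separating signal: a* solves 23 = 109 − 14.8·a*, so a* = (109 − 23)/14.8 ≈ 5.8108.
High-quality type's separating payoff: 109 − 6.2 × a* = 109 − 6.2 × (109 − 23)/14.8 = 109 − 533.2/14.8 ≈ 72.973.
Pooling payoff: 0.22 × 109 + 0.78 × 23 = 41.92.
Difference: 72.973 − 41.92 = 31.053, i.e. 31.1 to one decimal place.
The high-quality type prefers to separate.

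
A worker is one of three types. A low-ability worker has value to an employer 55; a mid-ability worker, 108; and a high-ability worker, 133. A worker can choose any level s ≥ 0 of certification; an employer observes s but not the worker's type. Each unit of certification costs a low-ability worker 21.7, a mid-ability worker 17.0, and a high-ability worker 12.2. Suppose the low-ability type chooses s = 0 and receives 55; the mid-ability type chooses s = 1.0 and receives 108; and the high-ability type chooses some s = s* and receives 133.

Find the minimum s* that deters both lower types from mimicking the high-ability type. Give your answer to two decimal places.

Mid-ability type (on-path payoff 108 − 17.0×1.0 = 91) won't mimic when 91 ≥ 133 − 17.0·s*, i.e. s* ≥ 2.47.
Low-ability type (on-path payoff 55) won't mimic when 55 ≥ 133 − 21.7·s*, i.e. s* ≥ 3.59.
Both must hold, so s* = max(3.59, 2.47) = 3.59. The low-ability type's constraint binds.

3.59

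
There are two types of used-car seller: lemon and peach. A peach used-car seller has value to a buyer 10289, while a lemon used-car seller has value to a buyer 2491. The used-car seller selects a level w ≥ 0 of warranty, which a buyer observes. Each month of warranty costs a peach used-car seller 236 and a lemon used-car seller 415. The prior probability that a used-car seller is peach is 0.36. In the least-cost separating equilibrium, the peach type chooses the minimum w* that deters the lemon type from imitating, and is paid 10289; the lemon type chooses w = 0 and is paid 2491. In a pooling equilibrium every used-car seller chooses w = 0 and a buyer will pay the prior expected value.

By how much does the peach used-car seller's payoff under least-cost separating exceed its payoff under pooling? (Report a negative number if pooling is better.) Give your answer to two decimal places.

556.19

Least-cost separating signal: w* solves 2491 = 10289 − 415·w*, so w* = (10289 − 2491)/415 ≈ 18.7904.
Peach type's separating payoff: 10289 − 236 × w* = 10289 − 236 × (10289 − 2491)/415 = 10289 − 1840328/415 ≈ 5854.4747.
Pooling payoff: 0.36 × 10289 + 0.64 × 2491 = 5298.28.
Difference: 5854.4747 − 5298.28 = 556.1947, i.e. 556.19 to two decimal places.
The peach type prefers to separate.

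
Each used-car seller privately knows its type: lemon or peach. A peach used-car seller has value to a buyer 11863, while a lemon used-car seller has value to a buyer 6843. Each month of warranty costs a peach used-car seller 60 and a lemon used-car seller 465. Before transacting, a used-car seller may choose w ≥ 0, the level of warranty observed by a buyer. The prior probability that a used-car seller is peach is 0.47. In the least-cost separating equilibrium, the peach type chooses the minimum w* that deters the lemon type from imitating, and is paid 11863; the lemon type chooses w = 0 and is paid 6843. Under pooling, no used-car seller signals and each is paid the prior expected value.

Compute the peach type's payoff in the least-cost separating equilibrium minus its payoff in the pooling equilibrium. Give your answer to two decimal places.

2012.86

Least-cost separating signal: w* solves 6843 = 11863 − 465·w*, so w* = (11863 − 6843)/465 ≈ 10.7957.
Peach type's separating payoff: 11863 − 60 × w* = 11863 − 60 × (11863 − 6843)/465 = 11863 − 301200/465 ≈ 11215.2581.
Pooling payoff: 0.47 × 11863 + 0.53 × 6843 = 9202.4.
Difference: 11215.2581 − 9202.4 = 2012.8581, i.e. 2012.86 to two decimal places.
The peach type prefers to separate.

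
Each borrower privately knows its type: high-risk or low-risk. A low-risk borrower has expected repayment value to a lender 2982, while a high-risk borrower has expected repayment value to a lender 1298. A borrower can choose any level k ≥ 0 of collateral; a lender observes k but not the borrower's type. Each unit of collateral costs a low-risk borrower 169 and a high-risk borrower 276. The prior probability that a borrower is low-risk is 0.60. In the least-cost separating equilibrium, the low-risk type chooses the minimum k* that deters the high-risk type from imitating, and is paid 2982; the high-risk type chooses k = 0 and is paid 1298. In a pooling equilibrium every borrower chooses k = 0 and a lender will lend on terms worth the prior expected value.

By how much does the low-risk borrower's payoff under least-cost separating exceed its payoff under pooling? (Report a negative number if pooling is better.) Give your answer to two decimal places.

-357.54

Least-cost separating signal: k* solves 1298 = 2982 − 276·k*, so k* = (2982 − 1298)/276 ≈ 6.1014.
Low-risk type's separating payoff: 2982 − 169 × k* = 2982 − 169 × (2982 − 1298)/276 = 2982 − 284596/276 ≈ 1950.8551.
Pooling payoff: 0.60 × 2982 + 0.40 × 1298 = 2308.4.
Difference: 1950.8551 − 2308.4 = -357.5449, i.e. -357.54 to two decimal places.
The low-risk type would prefer the pooling outcome.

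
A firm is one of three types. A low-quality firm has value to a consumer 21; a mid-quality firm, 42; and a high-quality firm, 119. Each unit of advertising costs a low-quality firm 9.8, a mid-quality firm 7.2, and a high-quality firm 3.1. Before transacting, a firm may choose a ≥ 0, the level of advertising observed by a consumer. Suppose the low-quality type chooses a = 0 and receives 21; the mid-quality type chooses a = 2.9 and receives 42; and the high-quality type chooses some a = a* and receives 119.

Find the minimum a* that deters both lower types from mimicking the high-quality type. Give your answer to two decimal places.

Low-quality type (on-path payoff 21) won't mimic when 21 ≥ 119 − 9.8·a*, i.e. a* ≥ 10.00.
Mid-quality type (on-path payoff 42 − 7.2×2.9 = 21.12) won't mimic when 21.12 ≥ 119 − 7.2·a*, i.e. a* ≥ 13.59.
Both must hold, so a* = max(10.00, 13.59) = 13.59. The mid-quality type's constraint binds.

13.59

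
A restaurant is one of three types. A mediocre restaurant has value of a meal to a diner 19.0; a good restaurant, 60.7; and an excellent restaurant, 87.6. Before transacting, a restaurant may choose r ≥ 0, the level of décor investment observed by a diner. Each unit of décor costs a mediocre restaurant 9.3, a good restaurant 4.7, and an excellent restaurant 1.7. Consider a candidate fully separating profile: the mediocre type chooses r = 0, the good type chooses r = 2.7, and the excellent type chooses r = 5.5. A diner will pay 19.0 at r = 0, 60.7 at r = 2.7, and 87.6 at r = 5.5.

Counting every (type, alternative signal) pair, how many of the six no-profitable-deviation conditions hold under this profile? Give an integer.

3

Excellent (own payoff 87.6 − 1.7×5.5 = 78.25): to r=0 gives 19.0 → no gain ✓; to r=2.7 gives 60.7 − 1.7×2.7 = 56.11 → no gain ✓.
Good (own payoff 60.7 − 4.7×2.7 = 48.01): to r=0 gives 19.0 → no gain ✓; to r=5.5 gives 87.6 − 4.7×5.5 = 61.75 → profitable ✗.
Mediocre (own payoff 19.0): to r=2.7 gives 60.7 − 9.3×2.7 = 35.59 → profitable ✗; to r=5.5 gives 87.6 − 9.3×5.5 = 36.45 → profitable ✗.
3 of the 6 constraints hold; not an equilibrium.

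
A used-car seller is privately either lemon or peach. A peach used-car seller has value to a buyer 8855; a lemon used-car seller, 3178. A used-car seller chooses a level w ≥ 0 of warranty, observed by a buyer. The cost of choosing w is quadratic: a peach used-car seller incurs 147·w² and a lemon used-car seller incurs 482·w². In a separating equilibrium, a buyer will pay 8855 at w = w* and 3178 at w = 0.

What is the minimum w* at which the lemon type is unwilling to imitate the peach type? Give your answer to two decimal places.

The lemon type at w = 0 receives 3178; imitating at w* yields 8855 − 482·w*².
Indifference: 3178 = 8855 − 482·w*², so w*² = (8855 − 3178) / 482 ≈ 11.7780.
w* = √11.7780 ≈ 3.43.

3.43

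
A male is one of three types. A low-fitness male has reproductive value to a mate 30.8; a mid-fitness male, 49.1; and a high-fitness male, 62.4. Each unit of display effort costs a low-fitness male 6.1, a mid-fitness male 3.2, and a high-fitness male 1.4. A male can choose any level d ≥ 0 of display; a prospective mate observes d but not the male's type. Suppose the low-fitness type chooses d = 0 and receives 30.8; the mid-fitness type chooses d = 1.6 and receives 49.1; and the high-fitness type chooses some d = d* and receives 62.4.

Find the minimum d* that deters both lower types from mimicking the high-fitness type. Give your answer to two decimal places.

Low-fitness type (on-path payoff 30.8) won't mimic when 30.8 ≥ 62.4 − 6.1·d*, i.e. d* ≥ 5.18.
Mid-fitness type (on-path payoff 49.1 − 3.2×1.6 = 43.98) won't mimic when 43.98 ≥ 62.4 − 3.2·d*, i.e. d* ≥ 5.76.
Both must hold, so d* = max(5.18, 5.76) = 5.76. The mid-fitness type's constraint binds.

5.76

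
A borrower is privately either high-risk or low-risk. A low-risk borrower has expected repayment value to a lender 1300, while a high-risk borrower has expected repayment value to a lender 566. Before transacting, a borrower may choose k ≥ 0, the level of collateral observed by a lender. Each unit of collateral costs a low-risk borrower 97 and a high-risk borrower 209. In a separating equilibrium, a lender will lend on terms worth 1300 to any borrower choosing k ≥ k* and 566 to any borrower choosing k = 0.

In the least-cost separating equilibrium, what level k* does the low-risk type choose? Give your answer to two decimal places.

A high-risk borrower choosing k = 0 receives 566.
Imitating at k* instead would pay 1300 at cost 209·k*, netting 1300 − 209·k*.
Indifference: 566 = 1300 − 209·k*, so k* = (1300 − 566) / 209 ≈ 3.51.
This is the high-risk type's binding incentive-compatibility constraint; any k ≥ 3.51 sustains separation on that side.

3.51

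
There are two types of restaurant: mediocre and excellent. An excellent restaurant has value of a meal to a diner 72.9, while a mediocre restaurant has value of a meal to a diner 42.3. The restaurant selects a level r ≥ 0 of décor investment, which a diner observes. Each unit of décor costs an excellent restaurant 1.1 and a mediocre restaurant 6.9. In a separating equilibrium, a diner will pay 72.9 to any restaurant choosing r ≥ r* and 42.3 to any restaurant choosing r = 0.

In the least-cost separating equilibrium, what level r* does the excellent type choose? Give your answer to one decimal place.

A mediocre restaurant choosing r = 0 receives 42.3.
Imitating at r* instead would pay 72.9 at cost 6.9·r*, netting 72.9 − 6.9·r*.
Indifference: 42.3 = 72.9 − 6.9·r*, so r* = (72.9 − 42.3) / 6.9 ≈ 4.4.
At r* the mediocre type's incentive constraint just binds; the excellent type strictly prefers r* since its per-unit cost is lower.

4.4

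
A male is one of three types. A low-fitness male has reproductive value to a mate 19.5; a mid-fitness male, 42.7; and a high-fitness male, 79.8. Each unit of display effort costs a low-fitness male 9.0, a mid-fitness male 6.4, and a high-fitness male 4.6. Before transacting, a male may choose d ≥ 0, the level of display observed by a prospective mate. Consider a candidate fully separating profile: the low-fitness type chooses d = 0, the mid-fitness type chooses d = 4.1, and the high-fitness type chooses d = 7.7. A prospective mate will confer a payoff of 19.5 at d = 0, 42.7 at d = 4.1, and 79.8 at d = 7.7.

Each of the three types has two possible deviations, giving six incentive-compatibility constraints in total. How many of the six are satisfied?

Mid-fitness (own payoff 42.7 − 6.4×4.1 = 16.46): to d=0 gives 19.5 → profitable ✗; to d=7.7 gives 79.8 − 6.4×7.7 = 30.52 → profitable ✗.
High-fitness (own payoff 79.8 − 4.6×7.7 = 44.38): to d=0 gives 19.5 → no gain ✓; to d=4.1 gives 42.7 − 4.6×4.1 = 23.84 → no gain ✓.
Low-fitness (own payoff 19.5): to d=4.1 gives 42.7 − 9.0×4.1 = 5.8 → no gain ✓; to d=7.7 gives 79.8 − 9.0×7.7 = 10.5 → no gain ✓.
4 of the 6 constraints hold; not an equilibrium.

4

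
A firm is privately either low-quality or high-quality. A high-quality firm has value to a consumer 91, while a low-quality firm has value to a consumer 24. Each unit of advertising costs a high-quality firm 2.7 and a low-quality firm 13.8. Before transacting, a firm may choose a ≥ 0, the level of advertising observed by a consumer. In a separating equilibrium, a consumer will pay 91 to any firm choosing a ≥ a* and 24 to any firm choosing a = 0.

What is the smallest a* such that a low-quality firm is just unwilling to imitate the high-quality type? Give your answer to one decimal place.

A low-quality firm choosing a = 0 receives 24.
Imitating at a* instead would pay 91 at cost 13.8·a*, netting 91 − 13.8·a*.
Indifference: 24 = 91 − 13.8·a*, so a* = (91 − 24) / 13.8 ≈ 4.9.
This is the low-quality type's binding incentive-compatibility constraint; any a ≥ 4.9 sustains separation on that side.

4.9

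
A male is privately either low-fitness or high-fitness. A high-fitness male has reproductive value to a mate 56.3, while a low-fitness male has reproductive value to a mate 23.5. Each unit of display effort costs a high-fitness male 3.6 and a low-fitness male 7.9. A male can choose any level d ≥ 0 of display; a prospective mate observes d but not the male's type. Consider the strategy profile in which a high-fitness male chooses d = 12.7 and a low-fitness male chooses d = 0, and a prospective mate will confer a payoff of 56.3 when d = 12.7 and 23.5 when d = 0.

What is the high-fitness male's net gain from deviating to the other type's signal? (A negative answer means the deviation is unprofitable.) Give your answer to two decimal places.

12.92

Playing d = 12.7 the high-fitness male receives 56.3 − 3.6 × 12.7 = 10.58.
Deviating to d = 0 yields 23.5 instead.
Gain from deviating: 23.5 − 10.58 = 12.92.
The gain is positive, so the high-fitness type's incentive-compatibility constraint is violated — this profile is not a separating equilibrium.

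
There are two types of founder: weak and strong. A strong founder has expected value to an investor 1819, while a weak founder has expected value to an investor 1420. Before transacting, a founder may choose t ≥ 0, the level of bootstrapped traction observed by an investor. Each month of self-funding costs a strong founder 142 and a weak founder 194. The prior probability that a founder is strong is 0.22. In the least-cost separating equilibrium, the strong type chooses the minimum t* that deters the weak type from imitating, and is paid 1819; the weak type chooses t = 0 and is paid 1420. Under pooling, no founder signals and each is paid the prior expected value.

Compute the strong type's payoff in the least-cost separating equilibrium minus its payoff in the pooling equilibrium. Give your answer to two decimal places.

Least-cost separating signal: t* solves 1420 = 1819 − 194·t*, so t* = (1819 − 1420)/194 ≈ 2.0567.
Strong type's separating payoff: 1819 − 142 × t* = 1819 − 142 × (1819 − 1420)/194 = 1819 − 56658/194 ≈ 1526.9485.
Pooling payoff: 0.22 × 1819 + 0.78 × 1420 = 1507.78.
Difference: 1526.9485 − 1507.78 = 19.1685, i.e. 19.17 to two decimal places.
The strong type prefers to separate.

19.17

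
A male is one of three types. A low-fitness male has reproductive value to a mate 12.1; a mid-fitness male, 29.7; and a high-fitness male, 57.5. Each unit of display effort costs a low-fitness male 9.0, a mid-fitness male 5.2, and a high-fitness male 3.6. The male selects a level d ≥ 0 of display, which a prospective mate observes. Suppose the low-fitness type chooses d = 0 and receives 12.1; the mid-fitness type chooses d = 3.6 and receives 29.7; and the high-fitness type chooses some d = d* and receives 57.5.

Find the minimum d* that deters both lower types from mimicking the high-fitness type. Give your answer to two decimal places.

8.95

Low-fitness type (on-path payoff 12.1) won't mimic when 12.1 ≥ 57.5 − 9.0·d*, i.e. d* ≥ 5.04.
Mid-fitness type (on-path payoff 29.7 − 5.2×3.6 = 10.98) won't mimic when 10.98 ≥ 57.5 − 5.2·d*, i.e. d* ≥ 8.95.
Both must hold, so d* = max(5.04, 8.95) = 8.95. The mid-fitness type's constraint binds.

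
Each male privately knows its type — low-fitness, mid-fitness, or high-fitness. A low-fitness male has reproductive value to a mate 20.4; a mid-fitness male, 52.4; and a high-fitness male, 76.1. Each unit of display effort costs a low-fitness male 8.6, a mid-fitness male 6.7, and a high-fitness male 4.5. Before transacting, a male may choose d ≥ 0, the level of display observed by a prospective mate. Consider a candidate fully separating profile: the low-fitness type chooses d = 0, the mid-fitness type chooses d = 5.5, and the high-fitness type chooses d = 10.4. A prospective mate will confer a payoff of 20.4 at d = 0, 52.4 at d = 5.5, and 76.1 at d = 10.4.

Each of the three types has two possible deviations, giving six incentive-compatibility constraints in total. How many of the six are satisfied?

Low-fitness (own payoff 20.4): to d=5.5 gives 52.4 − 8.6×5.5 = 5.1 → no gain ✓; to d=10.4 gives 76.1 − 8.6×10.4 = -13.34 → no gain ✓.
High-fitness (own payoff 76.1 − 4.5×10.4 = 29.3): to d=0 gives 20.4 → no gain ✓; to d=5.5 gives 52.4 − 4.5×5.5 = 27.65 → no gain ✓.
Mid-fitness (own payoff 52.4 − 6.7×5.5 = 15.55): to d=0 gives 20.4 → profitable ✗; to d=10.4 gives 76.1 − 6.7×10.4 = 6.42 → no gain ✓.
5 of the 6 constraints hold; not an equilibrium.

5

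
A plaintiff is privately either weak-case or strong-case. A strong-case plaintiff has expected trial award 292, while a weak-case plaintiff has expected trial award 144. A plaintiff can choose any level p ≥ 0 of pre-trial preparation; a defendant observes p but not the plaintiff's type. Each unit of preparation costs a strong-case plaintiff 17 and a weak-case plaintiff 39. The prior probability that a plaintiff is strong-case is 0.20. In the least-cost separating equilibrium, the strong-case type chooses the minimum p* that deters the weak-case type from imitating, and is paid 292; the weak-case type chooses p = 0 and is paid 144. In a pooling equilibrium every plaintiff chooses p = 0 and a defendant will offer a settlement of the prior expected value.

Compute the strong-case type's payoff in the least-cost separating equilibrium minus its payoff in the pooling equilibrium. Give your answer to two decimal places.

53.89

Least-cost separating signal: p* solves 144 = 292 − 39·p*, so p* = (292 − 144)/39 ≈ 3.7949.
Strong-case type's separating payoff: 292 − 17 × p* = 292 − 17 × (292 − 144)/39 = 292 − 2516/39 ≈ 227.4872.
Pooling payoff: 0.20 × 292 + 0.80 × 144 = 173.6.
Difference: 227.4872 − 173.6 = 53.8872, i.e. 53.89 to two decimal places.
The strong-case type prefers to separate.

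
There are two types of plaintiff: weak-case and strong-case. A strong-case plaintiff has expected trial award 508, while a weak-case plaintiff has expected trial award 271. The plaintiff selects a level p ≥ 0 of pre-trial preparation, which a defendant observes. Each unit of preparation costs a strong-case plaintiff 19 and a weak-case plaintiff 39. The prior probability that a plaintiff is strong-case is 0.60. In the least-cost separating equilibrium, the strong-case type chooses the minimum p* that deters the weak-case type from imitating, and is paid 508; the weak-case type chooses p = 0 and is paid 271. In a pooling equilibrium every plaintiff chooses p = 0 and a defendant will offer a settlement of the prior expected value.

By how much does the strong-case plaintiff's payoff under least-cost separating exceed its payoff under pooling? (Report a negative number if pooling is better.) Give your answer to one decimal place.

Least-cost separating signal: p* solves 271 = 508 − 39·p*, so p* = (508 − 271)/39 ≈ 6.0769.
Strong-case type's separating payoff: 508 − 19 × p* = 508 − 19 × (508 − 271)/39 = 508 − 4503/39 ≈ 392.538.
Pooling payoff: 0.60 × 508 + 0.40 × 271 = 413.2.
Difference: 392.538 − 413.2 = -20.662, i.e. -20.7 to one decimal place.
The strong-case type would prefer the pooling outcome.

-20.7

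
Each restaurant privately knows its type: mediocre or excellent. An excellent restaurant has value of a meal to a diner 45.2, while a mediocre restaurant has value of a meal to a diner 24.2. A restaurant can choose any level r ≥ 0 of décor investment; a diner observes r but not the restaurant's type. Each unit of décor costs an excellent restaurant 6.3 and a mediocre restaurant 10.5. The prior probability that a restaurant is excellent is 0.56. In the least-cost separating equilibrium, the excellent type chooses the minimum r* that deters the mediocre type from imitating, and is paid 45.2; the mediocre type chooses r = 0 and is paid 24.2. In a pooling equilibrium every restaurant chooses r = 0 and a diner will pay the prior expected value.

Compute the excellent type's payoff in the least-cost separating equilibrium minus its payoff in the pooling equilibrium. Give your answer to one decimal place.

Least-cost separating signal: r* solves 24.2 = 45.2 − 10.5·r*, so r* = (45.2 − 24.2)/10.5 = 2.
Excellent type's separating payoff: 45.2 − 6.3 × r* = 45.2 − 6.3 × (45.2 − 24.2)/10.5 = 45.2 − 132.3/10.5 = 32.6.
Pooling payoff: 0.56 × 45.2 + 0.44 × 24.2 = 35.96.
Difference: 32.6 − 35.96 = -3.36, i.e. -3.4 to one decimal place.
The excellent type would prefer the pooling outcome.

-3.4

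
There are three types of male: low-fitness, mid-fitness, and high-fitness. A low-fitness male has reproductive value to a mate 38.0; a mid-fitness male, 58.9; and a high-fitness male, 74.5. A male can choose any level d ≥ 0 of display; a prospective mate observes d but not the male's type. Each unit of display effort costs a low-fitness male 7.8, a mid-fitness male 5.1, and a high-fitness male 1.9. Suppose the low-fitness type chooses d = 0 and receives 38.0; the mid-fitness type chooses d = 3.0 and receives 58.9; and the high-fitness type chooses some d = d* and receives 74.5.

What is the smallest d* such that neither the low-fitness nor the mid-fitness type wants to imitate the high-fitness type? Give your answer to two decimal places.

Low-fitness type (on-path payoff 38.0) won't mimic when 38.0 ≥ 74.5 − 7.8·d*, i.e. d* ≥ 4.68.
Mid-fitness type (on-path payoff 58.9 − 5.1×3.0 = 43.6) won't mimic when 43.6 ≥ 74.5 − 5.1·d*, i.e. d* ≥ 6.06.
Both must hold, so d* = max(4.68, 6.06) = 6.06. The mid-fitness type's constraint binds.

6.06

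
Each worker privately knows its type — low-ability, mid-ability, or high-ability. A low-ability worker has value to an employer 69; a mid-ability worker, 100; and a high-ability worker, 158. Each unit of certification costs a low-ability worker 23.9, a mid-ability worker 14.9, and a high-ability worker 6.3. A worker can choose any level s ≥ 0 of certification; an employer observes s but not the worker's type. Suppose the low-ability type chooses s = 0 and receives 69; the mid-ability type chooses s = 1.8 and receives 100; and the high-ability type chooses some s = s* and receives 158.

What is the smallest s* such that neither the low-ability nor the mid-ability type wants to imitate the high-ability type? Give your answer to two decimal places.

5.69

Low-ability type (on-path payoff 69) won't mimic when 69 ≥ 158 − 23.9·s*, i.e. s* ≥ 3.72.
Mid-ability type (on-path payoff 100 − 14.9×1.8 = 73.18) won't mimic when 73.18 ≥ 158 − 14.9·s*, i.e. s* ≥ 5.69.
Both must hold, so s* = max(3.72, 5.69) = 5.69. The mid-ability type's constraint binds.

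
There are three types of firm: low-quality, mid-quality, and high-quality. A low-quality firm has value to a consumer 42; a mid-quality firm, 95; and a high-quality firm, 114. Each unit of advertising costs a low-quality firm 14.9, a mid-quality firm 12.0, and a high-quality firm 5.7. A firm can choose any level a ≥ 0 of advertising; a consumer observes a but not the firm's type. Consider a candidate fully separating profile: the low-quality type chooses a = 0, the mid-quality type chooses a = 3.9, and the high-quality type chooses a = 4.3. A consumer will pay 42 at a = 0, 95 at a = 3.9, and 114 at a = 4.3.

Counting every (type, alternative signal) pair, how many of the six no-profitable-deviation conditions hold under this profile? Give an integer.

4

High-quality (own payoff 114 − 5.7×4.3 = 89.49): to a=0 gives 42 → no gain ✓; to a=3.9 gives 95 − 5.7×3.9 = 72.77 → no gain ✓.
Low-quality (own payoff 42): to a=3.9 gives 95 − 14.9×3.9 = 36.89 → no gain ✓; to a=4.3 gives 114 − 14.9×4.3 = 49.93 → profitable ✗.
Mid-quality (own payoff 95 − 12.0×3.9 = 48.2): to a=0 gives 42 → no gain ✓; to a=4.3 gives 114 − 12.0×4.3 = 62.4 → profitable ✗.
4 of the 6 constraints hold; not an equilibrium.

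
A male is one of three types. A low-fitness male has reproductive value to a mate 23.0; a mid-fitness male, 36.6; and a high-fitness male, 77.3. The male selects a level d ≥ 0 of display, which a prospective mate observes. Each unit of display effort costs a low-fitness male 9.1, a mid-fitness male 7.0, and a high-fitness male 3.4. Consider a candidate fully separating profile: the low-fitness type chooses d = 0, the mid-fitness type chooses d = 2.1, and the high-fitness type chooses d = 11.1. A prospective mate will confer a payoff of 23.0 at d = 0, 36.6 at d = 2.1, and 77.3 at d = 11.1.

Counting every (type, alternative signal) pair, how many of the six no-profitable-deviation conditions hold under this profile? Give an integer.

5

Mid-fitness (own payoff 36.6 − 7.0×2.1 = 21.9): to d=0 gives 23.0 → profitable ✗; to d=11.1 gives 77.3 − 7.0×11.1 = -0.4 → no gain ✓.
High-fitness (own payoff 77.3 − 3.4×11.1 = 39.56): to d=0 gives 23.0 → no gain ✓; to d=2.1 gives 36.6 − 3.4×2.1 = 29.46 → no gain ✓.
Low-fitness (own payoff 23.0): to d=2.1 gives 36.6 − 9.1×2.1 = 17.49 → no gain ✓; to d=11.1 gives 77.3 − 9.1×11.1 = -23.71 → no gain ✓.
5 of the 6 constraints hold; not an equilibrium.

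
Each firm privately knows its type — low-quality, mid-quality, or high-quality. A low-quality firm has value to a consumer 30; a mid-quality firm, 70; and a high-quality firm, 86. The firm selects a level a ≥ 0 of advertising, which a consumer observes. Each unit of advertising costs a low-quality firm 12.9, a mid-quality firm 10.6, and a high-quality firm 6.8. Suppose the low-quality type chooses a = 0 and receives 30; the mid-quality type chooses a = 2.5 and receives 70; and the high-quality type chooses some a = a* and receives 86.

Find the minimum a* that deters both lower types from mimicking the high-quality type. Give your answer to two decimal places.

Mid-quality type (on-path payoff 70 − 10.6×2.5 = 43.5) won't mimic when 43.5 ≥ 86 − 10.6·a*, i.e. a* ≥ 4.01.
Low-quality type (on-path payoff 30) won't mimic when 30 ≥ 86 − 12.9·a*, i.e. a* ≥ 4.34.
Both must hold, so a* = max(4.34, 4.01) = 4.34. The low-quality type's constraint binds.

4.34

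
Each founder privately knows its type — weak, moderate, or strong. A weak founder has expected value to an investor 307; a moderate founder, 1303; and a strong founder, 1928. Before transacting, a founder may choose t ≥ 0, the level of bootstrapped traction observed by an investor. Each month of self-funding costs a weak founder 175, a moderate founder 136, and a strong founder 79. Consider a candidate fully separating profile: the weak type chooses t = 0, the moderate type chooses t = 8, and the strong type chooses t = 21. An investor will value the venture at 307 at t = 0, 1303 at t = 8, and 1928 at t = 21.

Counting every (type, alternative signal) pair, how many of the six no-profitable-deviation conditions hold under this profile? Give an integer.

3

Strong (own payoff 1928 − 79×21 = 269): to t=0 gives 307 → profitable ✗; to t=8 gives 1303 − 79×8 = 671 → profitable ✗.
Moderate (own payoff 1303 − 136×8 = 215): to t=0 gives 307 → profitable ✗; to t=21 gives 1928 − 136×21 = -928 → no gain ✓.
Weak (own payoff 307): to t=8 gives 1303 − 175×8 = -97 → no gain ✓; to t=21 gives 1928 − 175×21 = -1747 → no gain ✓.
3 of the 6 constraints hold; not an equilibrium.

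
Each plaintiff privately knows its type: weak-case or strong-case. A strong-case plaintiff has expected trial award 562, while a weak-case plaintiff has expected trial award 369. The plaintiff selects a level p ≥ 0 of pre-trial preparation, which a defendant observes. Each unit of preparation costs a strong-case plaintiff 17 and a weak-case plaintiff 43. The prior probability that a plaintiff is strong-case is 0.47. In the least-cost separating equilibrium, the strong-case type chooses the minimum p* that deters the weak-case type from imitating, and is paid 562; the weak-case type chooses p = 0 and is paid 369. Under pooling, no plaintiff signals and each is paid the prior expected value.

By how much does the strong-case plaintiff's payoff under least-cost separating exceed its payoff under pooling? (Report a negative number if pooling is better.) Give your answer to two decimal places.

25.99

Least-cost separating signal: p* solves 369 = 562 − 43·p*, so p* = (562 − 369)/43 ≈ 4.4884.
Strong-case type's separating payoff: 562 − 17 × p* = 562 − 17 × (562 − 369)/43 = 562 − 3281/43 ≈ 485.6977.
Pooling payoff: 0.47 × 562 + 0.53 × 369 = 459.71.
Difference: 485.6977 − 459.71 = 25.9877, i.e. 25.99 to two decimal places.
The strong-case type prefers to separate.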